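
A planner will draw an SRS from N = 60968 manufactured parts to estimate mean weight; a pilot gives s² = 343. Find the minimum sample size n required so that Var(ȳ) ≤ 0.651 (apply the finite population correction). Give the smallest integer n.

523

Without fpc, n₀ = s²/D = 343/0.651 = 526.8817.
With fpc, (1 − n/N)·s²/n ≤ D requires n ≥ n₀/(1 + n₀/N) = 526.8817/(1 + 526.8817/60968) = 522.3674.
Rounding up, n = 523.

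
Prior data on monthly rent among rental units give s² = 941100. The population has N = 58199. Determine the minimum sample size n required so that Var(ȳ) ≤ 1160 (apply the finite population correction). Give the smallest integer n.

Without fpc, n₀ = s²/D = 941100/1160 = 811.2931.
With fpc, (1 − n/N)·s²/n ≤ D requires n ≥ n₀/(1 + n₀/N) = 811.2931/(1 + 811.2931/58199) = 800.1392.
Rounding up, n = 801.

801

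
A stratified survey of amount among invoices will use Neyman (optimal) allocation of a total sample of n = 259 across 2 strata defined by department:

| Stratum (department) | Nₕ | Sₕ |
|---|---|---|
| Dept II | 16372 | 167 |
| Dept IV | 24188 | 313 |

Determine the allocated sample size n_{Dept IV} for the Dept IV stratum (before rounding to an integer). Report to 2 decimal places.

190.28

Neyman allocation: nₕ = n·NₕSₕ / Σⱼ NⱼSⱼ.
Σ NⱼSⱼ = 16372·167 + 24188·313 = 1.0304968 × 10^7.
n_{Dept IV} = 259·24188·313 / (1.0304968 × 10^7) = 190.28.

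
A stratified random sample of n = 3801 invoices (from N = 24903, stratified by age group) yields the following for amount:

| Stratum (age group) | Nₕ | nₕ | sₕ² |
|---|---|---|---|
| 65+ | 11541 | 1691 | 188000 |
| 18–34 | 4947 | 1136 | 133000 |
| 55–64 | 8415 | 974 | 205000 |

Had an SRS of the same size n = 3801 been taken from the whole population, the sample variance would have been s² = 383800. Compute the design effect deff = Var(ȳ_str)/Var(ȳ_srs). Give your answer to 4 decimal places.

Var(ȳ_str) = Σ Wₕ²(1−fₕ)sₕ²/nₕ with Wₕ = Nₕ/24903:
  65+: (11541/24903)²·(1−1691/11541)·188000/1691 = 20.379362
  18–34: (4947/24903)²·(1−1136/4947)·133000/1136 = 3.5591872
  55–64: (8415/24903)²·(1−974/8415)·205000/974 = 21.250884
  → Var(ȳ_str) = 45.189433.
Var(ȳ_srs) = (1 − 3801/24903)·383800/3801 = 85.56163.
deff = 45.189433 / 85.56163 = 0.5282.

0.5282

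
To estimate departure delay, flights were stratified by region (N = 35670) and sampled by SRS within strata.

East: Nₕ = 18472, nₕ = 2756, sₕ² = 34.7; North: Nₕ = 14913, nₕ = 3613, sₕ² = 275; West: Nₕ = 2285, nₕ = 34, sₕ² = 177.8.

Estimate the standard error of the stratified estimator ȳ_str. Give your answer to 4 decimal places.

Var(ȳ_str) = Σₕ Wₕ²(1 − fₕ)sₕ²/nₕ with Wₕ = Nₕ/N, N = 35670.
East: Wₕ = 0.51785814; term = 0.51785814²·(1 − 0.14919879)·34.7/2756 = 0.0028727642.
North: Wₕ = 0.41808242; term = 0.41808242²·(1 − 0.24227184)·275/3613 = 0.010080962.
West: Wₕ = 0.06405943; term = 0.06405943²·(1 − 0.01487965)·177.8/34 = 0.021140162.
Sum = 0.034093888.
SE = √(0.034093888) = 0.1846.

0.1846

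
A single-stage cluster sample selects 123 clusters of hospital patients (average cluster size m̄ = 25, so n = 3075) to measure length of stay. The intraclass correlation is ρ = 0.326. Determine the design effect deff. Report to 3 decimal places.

8.824

deff = 1 + (25 − 1)·0.326 = 1 + 7.824 = 8.824.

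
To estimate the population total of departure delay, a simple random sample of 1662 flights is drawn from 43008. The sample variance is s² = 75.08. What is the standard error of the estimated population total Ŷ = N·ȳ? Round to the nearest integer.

Var(Ŷ) = N²·Var(ȳ) = N²·(1 − n/N)·s²/n.
f = 1662/43008 = 0.03864397; Var(ȳ) = 0.96135603·75.08/1662 = 0.043428767.
Var(Ŷ) = 43008² · 0.043428767 = 8.0329672 × 10^7.
SE(Ŷ) = √(8.0329672 × 10^7) = 8963.

8963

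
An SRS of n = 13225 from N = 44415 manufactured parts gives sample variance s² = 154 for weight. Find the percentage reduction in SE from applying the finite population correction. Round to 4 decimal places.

16.2002

f = n/N = 13225/44415 = 0.29775977.
SE_no-fpc = √(s²/n) = 0.10791021; SE_fpc = √((1−f)s²/n) = 0.09042851.
Ratio = √(1−f) = 0.83799775. Reduction = 100·(1 − 0.83799775) = 16.2002%.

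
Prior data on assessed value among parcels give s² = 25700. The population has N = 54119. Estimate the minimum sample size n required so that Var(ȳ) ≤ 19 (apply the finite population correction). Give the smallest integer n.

1320

Without fpc, n₀ = s²/D = 25700/19 = 1352.6316.
With fpc, (1 − n/N)·s²/n ≤ D requires n ≥ n₀/(1 + n₀/N) = 1352.6316/(1 + 1352.6316/54119) = 1319.6488.
Rounding up, n = 1320.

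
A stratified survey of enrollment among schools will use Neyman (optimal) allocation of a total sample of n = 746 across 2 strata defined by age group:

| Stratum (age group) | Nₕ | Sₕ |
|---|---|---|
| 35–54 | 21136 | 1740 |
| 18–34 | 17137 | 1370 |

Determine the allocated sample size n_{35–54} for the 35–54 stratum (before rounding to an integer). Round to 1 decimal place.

Neyman allocation: nₕ = n·NₕSₕ / Σⱼ NⱼSⱼ.
Σ NⱼSⱼ = 21136·1740 + 17137·1370 = 6.025433 × 10^7.
n_{35–54} = 746·21136·1740 / (6.025433 × 10^7) = 455.3.

455.3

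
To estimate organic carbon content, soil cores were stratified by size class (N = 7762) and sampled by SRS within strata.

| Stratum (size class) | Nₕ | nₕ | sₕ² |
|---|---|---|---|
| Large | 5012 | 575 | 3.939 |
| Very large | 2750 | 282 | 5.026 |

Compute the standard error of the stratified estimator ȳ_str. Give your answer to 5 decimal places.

0.06735

Var(ȳ_str) = Σₕ Wₕ²(1 − fₕ)sₕ²/nₕ with Wₕ = Nₕ/N, N = 7762.
Large: Wₕ = 0.64570987; term = 0.64570987²·(1 − 0.11472466)·3.939/575 = 0.0025285489.
Very large: Wₕ = 0.35429013; term = 0.35429013²·(1 − 0.10254545)·5.026/282 = 0.0020077237.
Sum = 0.0045362726.
SE = √(0.0045362726) = 0.06735.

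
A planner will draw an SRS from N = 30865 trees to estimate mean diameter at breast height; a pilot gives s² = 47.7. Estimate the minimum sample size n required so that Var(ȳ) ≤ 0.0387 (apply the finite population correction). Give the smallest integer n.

1186

Without fpc, n₀ = s²/D = 47.7/0.0387 = 1232.5581.
With fpc, (1 − n/N)·s²/n ≤ D requires n ≥ n₀/(1 + n₀/N) = 1232.5581/(1 + 1232.5581/30865) = 1185.2274.
Rounding up, n = 1186.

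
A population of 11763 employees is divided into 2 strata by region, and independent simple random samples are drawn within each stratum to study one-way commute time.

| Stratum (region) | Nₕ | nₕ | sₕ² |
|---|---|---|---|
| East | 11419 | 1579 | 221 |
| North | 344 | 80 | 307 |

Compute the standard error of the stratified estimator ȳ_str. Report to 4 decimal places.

Var(ȳ_str) = Σₕ Wₕ²(1 − fₕ)sₕ²/nₕ with Wₕ = Nₕ/N, N = 11763.
East: Wₕ = 0.97075576; term = 0.97075576²·(1 − 0.13827831)·221/1579 = 0.11365724.
North: Wₕ = 0.02924424; term = 0.02924424²·(1 − 0.23255814)·307/80 = 0.0025186891.
Sum = 0.11617593.
SE = √(0.11617593) = 0.3408.

0.3408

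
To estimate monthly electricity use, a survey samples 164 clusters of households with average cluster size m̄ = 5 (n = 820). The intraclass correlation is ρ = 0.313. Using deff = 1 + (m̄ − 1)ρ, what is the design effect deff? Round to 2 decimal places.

2.25

deff = 1 + (5 − 1)·0.313 = 1 + 1.252 = 2.252.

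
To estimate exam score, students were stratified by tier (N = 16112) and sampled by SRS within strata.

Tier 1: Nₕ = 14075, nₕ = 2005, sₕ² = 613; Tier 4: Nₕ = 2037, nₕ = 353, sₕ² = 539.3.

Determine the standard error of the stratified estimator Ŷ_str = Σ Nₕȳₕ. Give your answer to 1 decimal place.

7561.8

Var(Ŷ_str) = Σₕ Nₕ²(1 − fₕ)sₕ²/nₕ.
Tier 1: 14075²·(1 − 2005/14075)·613/2005 = 5.1939979 × 10^7.
Tier 4: 2037²·(1 − 353/2037)·539.3/353 = 5.2406943 × 10^6.
Sum = 5.7180673 × 10^7.
SE = √(5.7180673 × 10^7) = 7561.8.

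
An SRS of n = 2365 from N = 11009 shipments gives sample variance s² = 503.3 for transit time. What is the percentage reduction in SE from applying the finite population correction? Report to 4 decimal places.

f = n/N = 2365/11009 = 0.21482423.
SE_no-fpc = √(s²/n) = 0.46131534; SE_fpc = √((1−f)s²/n) = 0.40877218.
Ratio = √(1−f) = 0.88610144. Reduction = 100·(1 − 0.88610144) = 11.3899%.

11.3899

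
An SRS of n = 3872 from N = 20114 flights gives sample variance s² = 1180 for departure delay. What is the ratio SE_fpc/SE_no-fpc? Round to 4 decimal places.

0.8986

f = n/N = 3872/20114 = 0.19250273.
SE_no-fpc = √(s²/n) = 0.55204354; SE_fpc = √((1−f)s²/n) = 0.49607102.
Ratio = √(1−f) = 0.89860852.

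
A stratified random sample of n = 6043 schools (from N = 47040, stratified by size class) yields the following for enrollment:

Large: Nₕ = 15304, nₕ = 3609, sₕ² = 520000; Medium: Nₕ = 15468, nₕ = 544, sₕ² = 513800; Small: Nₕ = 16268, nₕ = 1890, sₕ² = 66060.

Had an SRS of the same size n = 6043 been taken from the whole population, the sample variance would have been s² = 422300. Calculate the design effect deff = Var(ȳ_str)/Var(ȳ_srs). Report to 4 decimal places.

Var(ȳ_str) = Σ Wₕ²(1−fₕ)sₕ²/nₕ with Wₕ = Nₕ/47040:
  Large: (15304/47040)²·(1−3609/15304)·520000/3609 = 11.654322
  Medium: (15468/47040)²·(1−544/15468)·513800/544 = 98.532608
  Small: (16268/47040)²·(1−1890/16268)·66060/1890 = 3.6946626
  → Var(ȳ_str) = 113.88159.
Var(ȳ_srs) = (1 − 6043/47040)·422300/6043 = 60.905043.
deff = 113.88159 / 60.905043 = 1.8698.

1.8698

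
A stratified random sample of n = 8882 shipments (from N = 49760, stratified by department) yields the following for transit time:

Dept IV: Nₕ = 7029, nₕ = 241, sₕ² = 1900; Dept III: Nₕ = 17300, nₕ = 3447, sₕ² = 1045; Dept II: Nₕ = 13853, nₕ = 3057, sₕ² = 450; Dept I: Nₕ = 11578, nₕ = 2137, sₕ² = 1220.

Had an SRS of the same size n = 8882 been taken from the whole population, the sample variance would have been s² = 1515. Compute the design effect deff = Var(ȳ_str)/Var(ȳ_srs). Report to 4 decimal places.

1.5369

Var(ȳ_str) = Σ Wₕ²(1−fₕ)sₕ²/nₕ with Wₕ = Nₕ/49760:
  Dept IV: (7029/49760)²·(1−241/7029)·1900/241 = 0.15191868
  Dept III: (17300/49760)²·(1−3447/17300)·1045/3447 = 0.029342979
  Dept II: (13853/49760)²·(1−3057/13853)·450/3057 = 0.0088912545
  Dept I: (11578/49760)²·(1−2137/11578)·1220/2137 = 0.025202644
  → Var(ȳ_str) = 0.21535556.
Var(ȳ_srs) = (1 − 8882/49760)·1515/8882 = 0.14012355.
deff = 0.21535556 / 0.14012355 = 1.5369.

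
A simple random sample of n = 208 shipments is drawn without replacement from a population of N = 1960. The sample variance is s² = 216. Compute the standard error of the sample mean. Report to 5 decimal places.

Under SRS without replacement, Var(ȳ) = (1 − f)·s²/n with f = n/N = 208/1960 = 0.10612245.
Var(ȳ) = (1 − 0.10612245)·216/208 = 0.89387755·1.0384615 = 0.92825746.
SE(ȳ) = √(0.92825746) = 0.96346.

0.96346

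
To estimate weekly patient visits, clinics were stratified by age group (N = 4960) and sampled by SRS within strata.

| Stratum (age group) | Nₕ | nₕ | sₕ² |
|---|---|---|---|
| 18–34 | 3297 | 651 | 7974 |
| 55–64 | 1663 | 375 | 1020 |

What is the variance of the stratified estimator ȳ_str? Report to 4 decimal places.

4.5803

Var(ȳ_str) = Σₕ Wₕ²(1 − fₕ)sₕ²/nₕ with Wₕ = Nₕ/N, N = 4960.
18–34: Wₕ = 0.66471774; term = 0.66471774²·(1 − 0.19745223)·7974/651 = 4.3435085.
55–64: Wₕ = 0.33528226; term = 0.33528226²·(1 − 0.22549609)·1020/375 = 0.23681743.
Sum = 4.5803259.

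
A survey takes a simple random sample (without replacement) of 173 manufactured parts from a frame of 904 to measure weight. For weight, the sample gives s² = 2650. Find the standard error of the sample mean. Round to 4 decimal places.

3.5194

Under SRS without replacement, Var(ȳ) = (1 − f)·s²/n with f = n/N = 173/904 = 0.19137168.
Var(ȳ) = (1 − 0.19137168)·2650/173 = 0.80862832·15.317919 = 12.386503.
SE(ȳ) = √(12.386503) = 3.5194.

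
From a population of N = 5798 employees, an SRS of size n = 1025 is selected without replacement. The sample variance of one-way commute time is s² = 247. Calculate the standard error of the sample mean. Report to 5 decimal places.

Under SRS without replacement, Var(ȳ) = (1 − f)·s²/n with f = n/N = 1025/5798 = 0.17678510.
Var(ȳ) = (1 − 0.17678510)·247/1025 = 0.82321490·0.24097561 = 0.19837471.
SE(ȳ) = √(0.19837471) = 0.44539.

0.44539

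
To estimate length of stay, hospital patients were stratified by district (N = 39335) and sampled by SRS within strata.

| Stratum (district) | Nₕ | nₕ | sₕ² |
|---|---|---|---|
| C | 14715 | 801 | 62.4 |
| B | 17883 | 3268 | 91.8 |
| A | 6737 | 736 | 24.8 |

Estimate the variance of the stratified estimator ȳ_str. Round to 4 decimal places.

0.0159

Var(ȳ_str) = Σₕ Wₕ²(1 − fₕ)sₕ²/nₕ with Wₕ = Nₕ/N, N = 39335.
C: Wₕ = 0.37409432; term = 0.37409432²·(1 − 0.05443425)·62.4/801 = 0.010308751.
B: Wₕ = 0.45463328; term = 0.45463328²·(1 − 0.18274339)·91.8/3268 = 0.0047450579.
A: Wₕ = 0.17127240; term = 0.17127240²·(1 − 0.10924744)·24.8/736 = 8.804521 × 10^-4.
Sum = 0.015934261.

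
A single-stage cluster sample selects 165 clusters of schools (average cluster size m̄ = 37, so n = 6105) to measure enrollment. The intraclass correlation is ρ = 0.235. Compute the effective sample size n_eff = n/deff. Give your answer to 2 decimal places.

deff = 1 + (37 − 1)·0.235 = 1 + 8.46 = 9.46.
n_eff = 6105 / 9.46 = 645.35.

645.35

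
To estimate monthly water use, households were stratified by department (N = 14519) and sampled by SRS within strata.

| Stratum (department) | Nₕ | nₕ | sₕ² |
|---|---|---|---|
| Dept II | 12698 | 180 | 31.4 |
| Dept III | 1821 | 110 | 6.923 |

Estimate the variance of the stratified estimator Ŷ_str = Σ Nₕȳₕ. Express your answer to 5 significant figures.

Var(Ŷ_str) = Σₕ Nₕ²(1 − fₕ)sₕ²/nₕ.
Dept II: 12698²·(1 − 180/12698)·31.4/180 = 2.7728566 × 10^7.
Dept III: 1821²·(1 − 110/1821)·6.923/110 = 196092.78.
Sum = 2.7924659 × 10^7.

2.7925 × 10^7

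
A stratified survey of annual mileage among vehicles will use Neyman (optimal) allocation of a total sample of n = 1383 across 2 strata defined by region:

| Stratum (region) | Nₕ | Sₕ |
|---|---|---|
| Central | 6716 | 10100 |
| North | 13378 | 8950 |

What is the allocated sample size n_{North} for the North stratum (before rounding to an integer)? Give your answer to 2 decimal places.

882.85

Neyman allocation: nₕ = n·NₕSₕ / Σⱼ NⱼSⱼ.
Σ NⱼSⱼ = 6716·10100 + 13378·8950 = 1.875647 × 10^8.
n_{North} = 1383·13378·8950 / (1.875647 × 10^8) = 882.85.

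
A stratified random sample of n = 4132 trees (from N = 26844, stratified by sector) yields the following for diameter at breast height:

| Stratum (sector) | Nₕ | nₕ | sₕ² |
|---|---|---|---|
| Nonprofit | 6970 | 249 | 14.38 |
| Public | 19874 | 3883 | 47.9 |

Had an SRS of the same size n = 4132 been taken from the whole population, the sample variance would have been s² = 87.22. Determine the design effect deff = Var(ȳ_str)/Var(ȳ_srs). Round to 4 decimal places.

0.5148

Var(ȳ_str) = Σ Wₕ²(1−fₕ)sₕ²/nₕ with Wₕ = Nₕ/26844:
  Nonprofit: (6970/26844)²·(1−249/6970)·14.38/249 = 0.003754324
  Public: (19874/26844)²·(1−3883/19874)·47.9/3883 = 0.0054404468
  → Var(ȳ_str) = 0.0091947708.
Var(ȳ_srs) = (1 − 4132/26844)·87.22/4132 = 0.017859279.
deff = 0.0091947708 / 0.017859279 = 0.5148.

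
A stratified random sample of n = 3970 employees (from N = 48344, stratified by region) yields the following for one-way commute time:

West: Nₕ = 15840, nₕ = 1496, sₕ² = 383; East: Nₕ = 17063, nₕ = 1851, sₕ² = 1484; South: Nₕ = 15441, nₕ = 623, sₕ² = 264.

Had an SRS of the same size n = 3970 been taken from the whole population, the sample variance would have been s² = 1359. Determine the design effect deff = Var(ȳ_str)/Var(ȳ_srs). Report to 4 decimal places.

0.4946

Var(ȳ_str) = Σ Wₕ²(1−fₕ)sₕ²/nₕ with Wₕ = Nₕ/48344:
  West: (15840/48344)²·(1−1496/15840)·383/1496 = 0.024889001
  East: (17063/48344)²·(1−1851/17063)·1484/1851 = 0.08903977
  South: (15441/48344)²·(1−623/15441)·264/623 = 0.041485443
  → Var(ȳ_str) = 0.15541421.
Var(ȳ_srs) = (1 − 3970/48344)·1359/3970 = 0.31420634.
deff = 0.15541421 / 0.31420634 = 0.4946.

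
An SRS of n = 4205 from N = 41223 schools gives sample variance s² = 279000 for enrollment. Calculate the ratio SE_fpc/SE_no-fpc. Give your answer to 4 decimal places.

f = n/N = 4205/41223 = 0.10200616.
SE_no-fpc = √(s²/n) = 8.1455254; SE_fpc = √((1−f)s²/n) = 7.7189065.
Ratio = √(1−f) = 0.94762537.

0.9476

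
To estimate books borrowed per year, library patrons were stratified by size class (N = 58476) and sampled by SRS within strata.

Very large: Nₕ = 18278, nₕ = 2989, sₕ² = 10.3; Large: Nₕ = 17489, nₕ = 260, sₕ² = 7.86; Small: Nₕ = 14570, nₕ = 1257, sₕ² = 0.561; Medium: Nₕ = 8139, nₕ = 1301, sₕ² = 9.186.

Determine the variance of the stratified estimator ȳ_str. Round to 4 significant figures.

0.003086

Var(ȳ_str) = Σₕ Wₕ²(1 − fₕ)sₕ²/nₕ with Wₕ = Nₕ/N, N = 58476.
Very large: Wₕ = 0.31257268; term = 0.31257268²·(1 − 0.16352993)·10.3/2989 = 2.8162016 × 10^-4.
Large: Wₕ = 0.29907996; term = 0.29907996²·(1 − 0.01486649)·7.86/260 = 0.0026639062.
Small: Wₕ = 0.24916205; term = 0.24916205²·(1 − 0.08627316)·0.561/1257 = 2.5316738 × 10^-5.
Medium: Wₕ = 0.13918531; term = 0.13918531²·(1 − 0.15984765)·9.186/1301 = 1.1491957 × 10^-4.
Sum = 0.0030857627.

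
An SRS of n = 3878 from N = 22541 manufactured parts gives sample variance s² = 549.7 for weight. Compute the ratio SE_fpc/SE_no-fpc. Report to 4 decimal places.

0.9099

f = n/N = 3878/22541 = 0.17204206.
SE_no-fpc = √(s²/n) = 0.37649479; SE_fpc = √((1−f)s²/n) = 0.34258087.
Ratio = √(1−f) = 0.90992194.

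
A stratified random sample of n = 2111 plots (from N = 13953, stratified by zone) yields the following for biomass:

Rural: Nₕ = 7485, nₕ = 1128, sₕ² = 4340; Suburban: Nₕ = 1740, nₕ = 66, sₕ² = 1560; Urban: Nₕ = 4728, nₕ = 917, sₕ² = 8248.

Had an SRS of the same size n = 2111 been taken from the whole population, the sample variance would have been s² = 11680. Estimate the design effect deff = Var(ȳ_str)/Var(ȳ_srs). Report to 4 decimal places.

0.4528

Var(ȳ_str) = Σ Wₕ²(1−fₕ)sₕ²/nₕ with Wₕ = Nₕ/13953:
  Rural: (7485/13953)²·(1−1128/7485)·4340/1128 = 0.94034985
  Suburban: (1740/13953)²·(1−66/1740)·1560/66 = 0.35363088
  Urban: (4728/13953)²·(1−917/4728)·8248/917 = 0.83245458
  → Var(ȳ_str) = 2.1264353.
Var(ȳ_srs) = (1 − 2111/13953)·11680/2111 = 4.6958268.
deff = 2.1264353 / 4.6958268 = 0.4528.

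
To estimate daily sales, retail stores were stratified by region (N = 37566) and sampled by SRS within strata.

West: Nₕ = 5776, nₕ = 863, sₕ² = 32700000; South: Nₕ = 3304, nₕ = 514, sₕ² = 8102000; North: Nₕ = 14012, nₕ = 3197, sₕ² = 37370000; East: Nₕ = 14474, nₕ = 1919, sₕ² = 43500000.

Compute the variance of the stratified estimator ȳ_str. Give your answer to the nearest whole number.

Var(ȳ_str) = Σₕ Wₕ²(1 − fₕ)sₕ²/nₕ with Wₕ = Nₕ/N, N = 37566.
West: Wₕ = 0.15375606; term = 0.15375606²·(1 − 0.14941136)·32700000/863 = 761.94039.
South: Wₕ = 0.08795187; term = 0.08795187²·(1 − 0.15556901)·8102000/514 = 102.96354.
North: Wₕ = 0.37299686; term = 0.37299686²·(1 − 0.22816158)·37370000/3197 = 1255.2124.
East: Wₕ = 0.38529521; term = 0.38529521²·(1 − 0.13258256)·43500000/1919 = 2918.9702.
Sum = 5039.0865.

5039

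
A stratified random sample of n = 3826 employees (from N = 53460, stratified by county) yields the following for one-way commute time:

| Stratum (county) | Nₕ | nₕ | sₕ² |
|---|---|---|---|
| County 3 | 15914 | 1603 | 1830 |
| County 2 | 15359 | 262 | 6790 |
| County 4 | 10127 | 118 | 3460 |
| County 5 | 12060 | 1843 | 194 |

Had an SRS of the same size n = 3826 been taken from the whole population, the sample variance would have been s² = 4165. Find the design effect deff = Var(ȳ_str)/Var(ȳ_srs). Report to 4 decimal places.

3.2038

Var(ȳ_str) = Σ Wₕ²(1−fₕ)sₕ²/nₕ with Wₕ = Nₕ/53460:
  County 3: (15914/53460)²·(1−1603/15914)·1830/1603 = 0.090972262
  County 2: (15359/53460)²·(1−262/15359)·6790/262 = 2.1026364
  County 4: (10127/53460)²·(1−118/10127)·3460/118 = 1.0399386
  County 5: (12060/53460)²·(1−1843/12060)·194/1843 = 0.0045382581
  → Var(ȳ_str) = 3.2380855.
Var(ȳ_srs) = (1 − 3826/53460)·4165/3826 = 1.0106956.
deff = 3.2380855 / 1.0106956 = 3.2038.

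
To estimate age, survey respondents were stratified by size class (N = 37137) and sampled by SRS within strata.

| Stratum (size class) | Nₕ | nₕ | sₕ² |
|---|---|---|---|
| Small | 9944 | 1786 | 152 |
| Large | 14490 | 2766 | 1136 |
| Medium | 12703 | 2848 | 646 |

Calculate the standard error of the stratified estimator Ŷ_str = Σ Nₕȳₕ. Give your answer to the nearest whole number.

Var(Ŷ_str) = Σₕ Nₕ²(1 − fₕ)sₕ²/nₕ.
Small: 9944²·(1 − 1786/9944)·152/1786 = 6.904098 × 10^6.
Large: 14490²·(1 − 2766/14490)·1136/2766 = 6.9770262 × 10^7.
Medium: 12703²·(1 − 2848/12703)·646/2848 = 2.8395888 × 10^7.
Sum = 1.0507025 × 10^8.
SE = √(1.0507025 × 10^8) = 10250.

10250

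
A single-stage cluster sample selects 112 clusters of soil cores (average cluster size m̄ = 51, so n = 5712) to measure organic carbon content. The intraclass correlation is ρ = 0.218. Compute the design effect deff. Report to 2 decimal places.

11.90

deff = 1 + (51 − 1)·0.218 = 1 + 10.9 = 11.9.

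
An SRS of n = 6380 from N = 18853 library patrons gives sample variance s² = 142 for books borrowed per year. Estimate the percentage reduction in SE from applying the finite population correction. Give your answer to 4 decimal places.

18.6617

f = n/N = 6380/18853 = 0.33840768.
SE_no-fpc = √(s²/n) = 0.14918798; SE_fpc = √((1−f)s²/n) = 0.121347.
Ratio = √(1−f) = 0.81338326. Reduction = 100·(1 − 0.81338326) = 18.6617%.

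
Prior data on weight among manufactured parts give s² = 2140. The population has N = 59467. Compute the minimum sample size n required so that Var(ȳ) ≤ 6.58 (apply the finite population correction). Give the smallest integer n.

324

Without fpc, n₀ = s²/D = 2140/6.58 = 325.2280.
With fpc, (1 − n/N)·s²/n ≤ D requires n ≥ n₀/(1 + n₀/N) = 325.2280/(1 + 325.2280/59467) = 323.4590.
Rounding up, n = 324.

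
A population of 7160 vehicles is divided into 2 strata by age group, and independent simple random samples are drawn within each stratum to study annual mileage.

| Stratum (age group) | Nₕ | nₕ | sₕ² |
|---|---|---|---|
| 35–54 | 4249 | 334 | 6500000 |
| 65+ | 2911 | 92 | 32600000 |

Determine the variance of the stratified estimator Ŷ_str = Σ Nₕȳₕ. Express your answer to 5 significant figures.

Var(Ŷ_str) = Σₕ Nₕ²(1 − fₕ)sₕ²/nₕ.
35–54: 4249²·(1 − 334/4249)·6500000/334 = 3.2373182 × 10^11.
65+: 2911²·(1 − 92/2911)·32600000/92 = 2.9078169 × 10^12.
Sum = 3.2315487 × 10^12.

3.2315 × 10^12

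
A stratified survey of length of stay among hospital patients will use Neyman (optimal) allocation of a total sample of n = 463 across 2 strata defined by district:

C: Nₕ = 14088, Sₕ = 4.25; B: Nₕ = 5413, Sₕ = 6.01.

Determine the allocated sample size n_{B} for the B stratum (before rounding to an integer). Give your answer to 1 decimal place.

Neyman allocation: nₕ = n·NₕSₕ / Σⱼ NⱼSⱼ.
Σ NⱼSⱼ = 14088·4.25 + 5413·6.01 = 92406.13.
n_{B} = 463·5413·6.01 / 92406.13 = 163.0.

163.0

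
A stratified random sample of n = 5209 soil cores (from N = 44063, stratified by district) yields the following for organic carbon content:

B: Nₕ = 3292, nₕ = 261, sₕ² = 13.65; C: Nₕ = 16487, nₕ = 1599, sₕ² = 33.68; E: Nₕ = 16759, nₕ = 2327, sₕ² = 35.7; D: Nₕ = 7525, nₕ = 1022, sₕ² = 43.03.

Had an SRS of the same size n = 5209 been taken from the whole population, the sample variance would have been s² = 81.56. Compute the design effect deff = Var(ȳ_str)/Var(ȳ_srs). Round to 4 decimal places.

Var(ȳ_str) = Σ Wₕ²(1−fₕ)sₕ²/nₕ with Wₕ = Nₕ/44063:
  B: (3292/44063)²·(1−261/3292)·13.65/261 = 2.6877556 × 10^-4
  C: (16487/44063)²·(1−1599/16487)·33.68/1599 = 0.0026628916
  E: (16759/44063)²·(1−2327/16759)·35.7/2327 = 0.0019111656
  D: (7525/44063)²·(1−1022/7525)·43.03/1022 = 0.0010611886
  → Var(ȳ_str) = 0.0059040214.
Var(ȳ_srs) = (1 − 5209/44063)·81.56/5209 = 0.01380653.
deff = 0.0059040214 / 0.01380653 = 0.4276.

0.4276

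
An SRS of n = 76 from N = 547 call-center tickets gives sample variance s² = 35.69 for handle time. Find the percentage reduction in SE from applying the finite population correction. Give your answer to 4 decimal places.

f = n/N = 76/547 = 0.13893967.
SE_no-fpc = √(s²/n) = 0.68527751; SE_fpc = √((1−f)s²/n) = 0.63589186.
Ratio = √(1−f) = 0.92793336. Reduction = 100·(1 − 0.92793336) = 7.2067%.

7.2067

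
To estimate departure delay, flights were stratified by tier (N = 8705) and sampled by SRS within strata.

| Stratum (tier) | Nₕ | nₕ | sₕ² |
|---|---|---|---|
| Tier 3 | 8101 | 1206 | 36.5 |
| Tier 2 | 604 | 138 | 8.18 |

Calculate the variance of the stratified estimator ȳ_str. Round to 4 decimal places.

Var(ȳ_str) = Σₕ Wₕ²(1 − fₕ)sₕ²/nₕ with Wₕ = Nₕ/N, N = 8705.
Tier 3: Wₕ = 0.93061459; term = 0.93061459²·(1 − 0.14887051)·36.5/1206 = 0.022309041.
Tier 2: Wₕ = 0.06938541; term = 0.06938541²·(1 − 0.22847682)·8.18/138 = 2.201707 × 10^-4.
Sum = 0.022529212.

0.0225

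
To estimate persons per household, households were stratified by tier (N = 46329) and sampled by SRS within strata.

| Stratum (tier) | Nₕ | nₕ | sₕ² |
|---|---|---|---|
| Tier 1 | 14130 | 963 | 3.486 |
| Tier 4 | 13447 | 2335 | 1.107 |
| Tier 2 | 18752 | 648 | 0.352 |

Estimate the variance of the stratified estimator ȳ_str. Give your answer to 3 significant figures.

Var(ȳ_str) = Σₕ Wₕ²(1 − fₕ)sₕ²/nₕ with Wₕ = Nₕ/N, N = 46329.
Tier 1: Wₕ = 0.30499255; term = 0.30499255²·(1 − 0.06815287)·3.486/963 = 3.1377926 × 10^-4.
Tier 4: Wₕ = 0.29025017; term = 0.29025017²·(1 − 0.17364468)·1.107/2335 = 3.3004452 × 10^-5.
Tier 2: Wₕ = 0.40475728; term = 0.40475728²·(1 − 0.03455631)·0.352/648 = 8.5917957 × 10^-5.
Sum = 4.3270167 × 10^-4.

4.33 × 10^-4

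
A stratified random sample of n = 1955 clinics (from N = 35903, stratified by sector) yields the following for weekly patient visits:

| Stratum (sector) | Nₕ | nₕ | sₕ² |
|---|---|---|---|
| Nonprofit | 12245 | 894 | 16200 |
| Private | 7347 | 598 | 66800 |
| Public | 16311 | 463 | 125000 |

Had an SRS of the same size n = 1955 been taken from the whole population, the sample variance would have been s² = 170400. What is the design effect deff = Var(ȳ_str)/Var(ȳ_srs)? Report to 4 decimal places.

Var(ȳ_str) = Σ Wₕ²(1−fₕ)sₕ²/nₕ with Wₕ = Nₕ/35903:
  Nonprofit: (12245/35903)²·(1−894/12245)·16200/894 = 1.9539297
  Private: (7347/35903)²·(1−598/7347)·66800/598 = 4.2969794
  Public: (16311/35903)²·(1−463/16311)·125000/463 = 54.140541
  → Var(ȳ_str) = 60.39145.
Var(ȳ_srs) = (1 − 1955/35903)·170400/1955 = 82.415004.
deff = 60.39145 / 82.415004 = 0.7328.

0.7328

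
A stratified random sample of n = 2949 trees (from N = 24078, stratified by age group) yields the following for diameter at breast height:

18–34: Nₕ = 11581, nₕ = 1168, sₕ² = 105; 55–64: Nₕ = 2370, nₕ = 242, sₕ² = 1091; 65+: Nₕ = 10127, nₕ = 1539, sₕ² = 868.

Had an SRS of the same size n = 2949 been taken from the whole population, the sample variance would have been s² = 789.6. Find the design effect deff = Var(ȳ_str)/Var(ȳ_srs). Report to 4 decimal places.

Var(ȳ_str) = Σ Wₕ²(1−fₕ)sₕ²/nₕ with Wₕ = Nₕ/24078:
  18–34: (11581/24078)²·(1−1168/11581)·105/1168 = 0.018699395
  55–64: (2370/24078)²·(1−242/2370)·1091/242 = 0.039218279
  65+: (10127/24078)²·(1−1539/10127)·868/1539 = 0.084608332
  → Var(ȳ_str) = 0.14252601.
Var(ȳ_srs) = (1 − 2949/24078)·789.6/2949 = 0.23495836.
deff = 0.14252601 / 0.23495836 = 0.6066.

0.6066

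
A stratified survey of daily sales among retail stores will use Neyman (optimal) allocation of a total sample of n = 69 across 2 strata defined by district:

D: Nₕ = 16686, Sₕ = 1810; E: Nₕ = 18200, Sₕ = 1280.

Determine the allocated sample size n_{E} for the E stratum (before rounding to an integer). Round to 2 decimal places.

30.05

Neyman allocation: nₕ = n·NₕSₕ / Σⱼ NⱼSⱼ.
Σ NⱼSⱼ = 16686·1810 + 18200·1280 = 5.349766 × 10^7.
n_{E} = 69·18200·1280 / (5.349766 × 10^7) = 30.05.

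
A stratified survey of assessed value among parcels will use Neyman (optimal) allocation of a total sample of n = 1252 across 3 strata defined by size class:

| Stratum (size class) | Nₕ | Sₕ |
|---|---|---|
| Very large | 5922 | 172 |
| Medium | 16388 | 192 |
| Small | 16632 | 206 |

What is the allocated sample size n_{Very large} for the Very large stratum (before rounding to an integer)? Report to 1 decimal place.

168.0

Neyman allocation: nₕ = n·NₕSₕ / Σⱼ NⱼSⱼ.
Σ NⱼSⱼ = 5922·172 + 16388·192 + 16632·206 = 7.591272 × 10^6.
n_{Very large} = 1252·5922·172 / (7.591272 × 10^6) = 168.0.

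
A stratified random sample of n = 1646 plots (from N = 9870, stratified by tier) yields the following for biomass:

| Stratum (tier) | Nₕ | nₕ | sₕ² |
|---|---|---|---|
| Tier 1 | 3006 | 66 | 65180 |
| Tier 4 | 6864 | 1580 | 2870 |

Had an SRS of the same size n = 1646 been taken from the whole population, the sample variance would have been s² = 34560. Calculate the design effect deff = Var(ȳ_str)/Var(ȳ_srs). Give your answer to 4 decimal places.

5.1597

Var(ȳ_str) = Σ Wₕ²(1−fₕ)sₕ²/nₕ with Wₕ = Nₕ/9870:
  Tier 1: (3006/9870)²·(1−66/3006)·65180/66 = 89.592658
  Tier 4: (6864/9870)²·(1−1580/6864)·2870/1580 = 0.6762863
  → Var(ȳ_str) = 90.268944.
Var(ȳ_srs) = (1 − 1646/9870)·34560/1646 = 17.494835.
deff = 90.268944 / 17.494835 = 5.1597.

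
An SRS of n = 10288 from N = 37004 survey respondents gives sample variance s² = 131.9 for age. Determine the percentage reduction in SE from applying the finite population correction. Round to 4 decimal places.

15.0308

f = n/N = 10288/37004 = 0.27802400.
SE_no-fpc = √(s²/n) = 0.1132288; SE_fpc = √((1−f)s²/n) = 0.096209576.
Ratio = √(1−f) = 0.84969171. Reduction = 100·(1 − 0.84969171) = 15.0308%.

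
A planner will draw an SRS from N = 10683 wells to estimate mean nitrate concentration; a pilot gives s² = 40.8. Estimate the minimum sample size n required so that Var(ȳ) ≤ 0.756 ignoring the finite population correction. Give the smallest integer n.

Without fpc, n₀ = s²/D = 40.8/0.756 = 53.9683.
Rounding up, n = 54.

54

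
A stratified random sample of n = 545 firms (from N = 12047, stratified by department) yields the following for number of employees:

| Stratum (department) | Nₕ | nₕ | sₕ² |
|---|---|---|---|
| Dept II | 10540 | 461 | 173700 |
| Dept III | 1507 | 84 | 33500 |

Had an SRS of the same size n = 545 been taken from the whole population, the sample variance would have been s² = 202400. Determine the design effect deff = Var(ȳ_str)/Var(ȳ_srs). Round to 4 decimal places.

0.7945

Var(ȳ_str) = Σ Wₕ²(1−fₕ)sₕ²/nₕ with Wₕ = Nₕ/12047:
  Dept II: (10540/12047)²·(1−461/10540)·173700/461 = 275.80309
  Dept III: (1507/12047)²·(1−84/1507)·33500/84 = 5.8928563
  → Var(ȳ_str) = 281.69595.
Var(ȳ_srs) = (1 − 545/12047)·202400/545 = 354.57528.
deff = 281.69595 / 354.57528 = 0.7945.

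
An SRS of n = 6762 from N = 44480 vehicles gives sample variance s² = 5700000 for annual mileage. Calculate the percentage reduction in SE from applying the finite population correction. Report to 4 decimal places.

f = n/N = 6762/44480 = 0.15202338.
SE_no-fpc = √(s²/n) = 29.03353; SE_fpc = √((1−f)s²/n) = 26.735714.
Ratio = √(1−f) = 0.92085646. Reduction = 100·(1 − 0.92085646) = 7.9144%.

7.9144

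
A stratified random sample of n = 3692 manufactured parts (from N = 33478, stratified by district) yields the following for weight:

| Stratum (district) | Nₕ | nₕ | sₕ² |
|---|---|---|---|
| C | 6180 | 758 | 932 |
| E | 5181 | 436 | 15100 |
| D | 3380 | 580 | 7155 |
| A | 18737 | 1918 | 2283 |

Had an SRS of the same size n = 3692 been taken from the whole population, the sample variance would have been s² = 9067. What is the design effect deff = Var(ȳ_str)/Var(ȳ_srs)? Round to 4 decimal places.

Var(ȳ_str) = Σ Wₕ²(1−fₕ)sₕ²/nₕ with Wₕ = Nₕ/33478:
  C: (6180/33478)²·(1−758/6180)·932/758 = 0.036760015
  E: (5181/33478)²·(1−436/5181)·15100/436 = 0.75966349
  D: (3380/33478)²·(1−580/3380)·7155/580 = 0.10416873
  A: (18737/33478)²·(1−1918/18737)·2283/1918 = 0.33468676
  → Var(ȳ_str) = 1.235279.
Var(ȳ_srs) = (1 − 3692/33478)·9067/3692 = 2.1850159.
deff = 1.235279 / 2.1850159 = 0.5653.

0.5653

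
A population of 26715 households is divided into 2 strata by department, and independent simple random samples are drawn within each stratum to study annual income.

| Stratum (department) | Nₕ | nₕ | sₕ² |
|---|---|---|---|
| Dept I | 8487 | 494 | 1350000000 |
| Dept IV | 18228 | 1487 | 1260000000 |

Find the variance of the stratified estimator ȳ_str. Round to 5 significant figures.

Var(ȳ_str) = Σₕ Wₕ²(1 − fₕ)sₕ²/nₕ with Wₕ = Nₕ/N, N = 26715.
Dept I: Wₕ = 0.31768669; term = 0.31768669²·(1 − 0.05820667)·1350000000/494 = 259752.94.
Dept IV: Wₕ = 0.68231331; term = 0.68231331²·(1 − 0.08157779)·1260000000/1487 = 362301.09.
Sum = 622054.03.

622050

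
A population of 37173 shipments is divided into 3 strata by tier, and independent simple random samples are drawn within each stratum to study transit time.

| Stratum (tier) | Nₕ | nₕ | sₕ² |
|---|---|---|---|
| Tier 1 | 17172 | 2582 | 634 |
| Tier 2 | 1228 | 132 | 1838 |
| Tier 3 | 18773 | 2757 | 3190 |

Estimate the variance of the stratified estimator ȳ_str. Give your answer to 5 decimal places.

0.30984

Var(ȳ_str) = Σₕ Wₕ²(1 − fₕ)sₕ²/nₕ with Wₕ = Nₕ/N, N = 37173.
Tier 1: Wₕ = 0.46194819; term = 0.46194819²·(1 − 0.15036105)·634/2582 = 0.044519878.
Tier 2: Wₕ = 0.03303473; term = 0.03303473²·(1 − 0.10749186)·1838/132 = 0.013562048.
Tier 3: Wₕ = 0.50501708; term = 0.50501708²·(1 − 0.14685985)·3190/2757 = 0.25175983.
Sum = 0.30984176.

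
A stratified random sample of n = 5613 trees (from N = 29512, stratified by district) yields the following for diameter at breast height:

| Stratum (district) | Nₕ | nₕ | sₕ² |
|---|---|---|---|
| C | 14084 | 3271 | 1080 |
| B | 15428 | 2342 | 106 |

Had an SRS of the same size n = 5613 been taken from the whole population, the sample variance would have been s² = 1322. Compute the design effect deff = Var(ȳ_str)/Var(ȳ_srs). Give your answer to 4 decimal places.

Var(ȳ_str) = Σ Wₕ²(1−fₕ)sₕ²/nₕ with Wₕ = Nₕ/29512:
  C: (14084/29512)²·(1−3271/14084)·1080/3271 = 0.057732205
  B: (15428/29512)²·(1−2342/15428)·106/2342 = 0.010491516
  → Var(ȳ_str) = 0.068223721.
Var(ȳ_srs) = (1 − 5613/29512)·1322/5613 = 0.19072934.
deff = 0.068223721 / 0.19072934 = 0.3577.

0.3577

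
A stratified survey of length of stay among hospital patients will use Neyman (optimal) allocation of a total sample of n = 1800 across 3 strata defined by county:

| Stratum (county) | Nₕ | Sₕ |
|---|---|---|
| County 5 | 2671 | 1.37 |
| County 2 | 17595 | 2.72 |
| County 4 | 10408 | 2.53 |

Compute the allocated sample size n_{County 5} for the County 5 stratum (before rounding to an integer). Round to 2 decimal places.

84.61

Neyman allocation: nₕ = n·NₕSₕ / Σⱼ NⱼSⱼ.
Σ NⱼSⱼ = 2671·1.37 + 17595·2.72 + 10408·2.53 = 77849.91.
n_{County 5} = 1800·2671·1.37 / 77849.91 = 84.61.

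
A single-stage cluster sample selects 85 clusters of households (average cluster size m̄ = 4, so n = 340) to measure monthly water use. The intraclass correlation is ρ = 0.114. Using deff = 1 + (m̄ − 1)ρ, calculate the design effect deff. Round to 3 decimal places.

1.342

deff = 1 + (4 − 1)·0.114 = 1 + 0.342 = 1.342.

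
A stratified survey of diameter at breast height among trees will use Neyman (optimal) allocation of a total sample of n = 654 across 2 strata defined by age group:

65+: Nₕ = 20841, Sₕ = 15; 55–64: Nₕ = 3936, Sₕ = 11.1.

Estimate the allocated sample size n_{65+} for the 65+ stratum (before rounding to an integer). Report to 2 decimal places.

Neyman allocation: nₕ = n·NₕSₕ / Σⱼ NⱼSⱼ.
Σ NⱼSⱼ = 20841·15 + 3936·11.1 = 356304.6.
n_{65+} = 654·20841·15 / 356304.6 = 573.81.

573.81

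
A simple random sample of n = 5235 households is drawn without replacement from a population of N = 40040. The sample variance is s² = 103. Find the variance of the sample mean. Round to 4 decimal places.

0.0171

Under SRS without replacement, Var(ȳ) = (1 − f)·s²/n with f = n/N = 5235/40040 = 0.13074426.
Var(ȳ) = (1 − 0.13074426)·103/5235 = 0.86925574·0.019675263 = 0.017102835.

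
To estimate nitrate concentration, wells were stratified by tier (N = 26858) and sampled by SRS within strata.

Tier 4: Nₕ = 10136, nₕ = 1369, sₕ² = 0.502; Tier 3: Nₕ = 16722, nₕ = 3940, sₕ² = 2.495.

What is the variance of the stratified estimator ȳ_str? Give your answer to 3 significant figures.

2.33 × 10^-4

Var(ȳ_str) = Σₕ Wₕ²(1 − fₕ)sₕ²/nₕ with Wₕ = Nₕ/N, N = 26858.
Tier 4: Wₕ = 0.37739221; term = 0.37739221²·(1 − 0.13506314)·0.502/1369 = 4.5172127 × 10^-5.
Tier 3: Wₕ = 0.62260779; term = 0.62260779²·(1 − 0.23561775)·2.495/3940 = 1.8763507 × 10^-4.
Sum = 2.328072 × 10^-4.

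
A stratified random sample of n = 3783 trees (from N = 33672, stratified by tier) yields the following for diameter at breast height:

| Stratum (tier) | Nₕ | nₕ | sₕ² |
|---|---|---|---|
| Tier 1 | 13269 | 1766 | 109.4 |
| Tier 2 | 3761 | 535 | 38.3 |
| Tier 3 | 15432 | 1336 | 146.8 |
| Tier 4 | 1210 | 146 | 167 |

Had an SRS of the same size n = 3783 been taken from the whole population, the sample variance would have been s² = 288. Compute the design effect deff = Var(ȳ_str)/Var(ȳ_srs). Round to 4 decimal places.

0.4659

Var(ȳ_str) = Σ Wₕ²(1−fₕ)sₕ²/nₕ with Wₕ = Nₕ/33672:
  Tier 1: (13269/33672)²·(1−1766/13269)·109.4/1766 = 0.0083394635
  Tier 2: (3761/33672)²·(1−535/3761)·38.3/535 = 7.660813 × 10^-4
  Tier 3: (15432/33672)²·(1−1336/15432)·146.8/1336 = 0.021081421
  Tier 4: (1210/33672)²·(1−146/1210)·167/146 = 0.0012988314
  → Var(ȳ_str) = 0.031485797.
Var(ȳ_srs) = (1 − 3783/33672)·288/3783 = 0.067576955.
deff = 0.031485797 / 0.067576955 = 0.4659.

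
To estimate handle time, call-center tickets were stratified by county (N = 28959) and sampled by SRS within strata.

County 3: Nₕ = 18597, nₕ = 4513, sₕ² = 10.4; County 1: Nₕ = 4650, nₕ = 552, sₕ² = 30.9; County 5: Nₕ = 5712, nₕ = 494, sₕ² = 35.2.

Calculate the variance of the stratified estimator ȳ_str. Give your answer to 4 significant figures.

0.004524

Var(ȳ_str) = Σₕ Wₕ²(1 − fₕ)sₕ²/nₕ with Wₕ = Nₕ/N, N = 28959.
County 3: Wₕ = 0.64218378; term = 0.64218378²·(1 − 0.24267355)·10.4/4513 = 7.1973031 × 10^-4.
County 1: Wₕ = 0.16057184; term = 0.16057184²·(1 − 0.11870968)·30.9/552 = 0.0012719709.
County 5: Wₕ = 0.19724438; term = 0.19724438²·(1 − 0.08648459)·35.2/494 = 0.0025324499.
Sum = 0.0045241511.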